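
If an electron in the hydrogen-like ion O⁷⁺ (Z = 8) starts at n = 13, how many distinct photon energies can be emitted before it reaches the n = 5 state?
36

The electron can occupy levels n = 5, 6, ..., 13 during de-excitation — that is m = 13 - 5 + 1 = 9 distinct levels.

The number of distinct spectral lines equals the number of ways to choose 2 of these m levels (each pair gives one possible emission transition):

Number of lines = m(m-1)/2 = 9×8/2 = 36

These correspond to all possible transitions between the 9 levels:
13 → 12, 13 → 11, 13 → 10, 13 → 9, 13 → 8, 13 → 7, 13 → 6, 13 → 5...

Each transition produces a photon with a unique energy (and thus wavelength). This count does not depend on Z.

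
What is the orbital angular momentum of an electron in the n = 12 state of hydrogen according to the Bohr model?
1.26549e-33 J·s (or 12ℏ)

In the Bohr model, angular momentum is quantized:
L = nℏ

where ℏ = h/(2π) = 1.0545718e-34 J·s

For n = 12:
L = 12 × 1.0545718e-34 J·s
L = 1.26549e-33 J·s

This can also be written as L = 12ℏ.
The angular momentum is an integer multiple of the reduced Planck constant.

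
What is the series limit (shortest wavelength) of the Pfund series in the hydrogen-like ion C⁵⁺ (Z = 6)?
63.2823 nm

The series limit corresponds to the transition from n = ∞ to n = 5.
This is the highest energy (shortest wavelength) transition in the Pfund series.

E_∞ = 0 eV
E_5 = -13.6057 × 6² / 5² = -19.592208 eV

Energy at series limit:
ΔE = E_∞ - E_5 = 0 - (-19.592208) = 19.592208 eV
λ = hc/E = 1239.84 eV·nm / 19.592208 eV = 63.2823 nm

This energy equals the ionization energy from the n = 5 state of C⁵⁺.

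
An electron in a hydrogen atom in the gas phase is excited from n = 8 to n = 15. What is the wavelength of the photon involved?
8150.446 nm

First, find the transition energy using E_n = -13.6057 / n² eV:
E_8 = -13.6057 / 8² = -0.212589063 eV
E_15 = -13.6057 / 15² = -0.060469778 eV

Photon energy: |ΔE| = |E_15 - E_8| = 0.152119285 eV

Convert to wavelength using E = hc/λ with hc = 1239.84 eV·nm:
λ = hc/E = 1239.84 eV·nm / 0.152119285 eV
λ = 8150.446 nm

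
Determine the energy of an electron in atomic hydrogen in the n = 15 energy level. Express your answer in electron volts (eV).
-0.060 eV

The energy levels of a hydrogen-like atom are given by:
E_n = -13.6057 eV / n²

For n = 15:
E_15 = -13.6057 eV / 15²
E_15 = -13.6057 eV / 225
E_15 = -0.060 eV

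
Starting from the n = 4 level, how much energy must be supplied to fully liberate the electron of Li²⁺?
7.6532 eV

The ionization energy is the energy needed to remove the electron completely (n → ∞).

For a hydrogen-like ion with Z = 3, E_n = -13.6057 Z² / n² eV.

At n = 4: E_4 = -13.6057 × 3² / 4² = -7.6532063 eV
At n = ∞: E_∞ = 0 eV

Ionization energy = E_∞ - E_4 = 0 - (-7.6532063) = 7.6532063 eV
Ionization energy ≈ 7.6532 eV

This is also called the binding energy of the electron in state n = 4.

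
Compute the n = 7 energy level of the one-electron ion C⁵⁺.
-9.99602 eV

For hydrogen-like ions, the energy levels scale with Z²:
E_n = -13.6057 Z² / n² eV

For C⁵⁺ (Z = 6) at n = 7:
E_7 = -13.6057 × 6² / 7²
E_7 = -13.6057 × 36 / 49
E_7 = -489.8052 / 49
E_7 = -9.99602 eV

The energy is 36 times more negative than hydrogen at the same n due to the stronger nuclear charge.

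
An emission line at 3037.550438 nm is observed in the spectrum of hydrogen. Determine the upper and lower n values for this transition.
n = 10 → n = 5

First, find the photon energy from the wavelength (hc = 1239.84 eV·nm):
E = hc/λ = 1239.84 eV·nm / 3037.550438 nm = 0.40817100 eV

The energy levels of hydrogen satisfy E_n = -13.6057 / n² eV, so an emission n_i → n_f releases
ΔE = 13.6057 × (1/n_f² − 1/n_i²) eV.

Setting ΔE equal to the photon energy:
1/n_f² − 1/n_i² = 0.40817100 / 13.6057 = 0.030000000

Since 1/n_i² must be positive, we need 1/n_f² > 0.030000000, i.e. n_f ≤ 5. For each allowed n_f, solve n_i = (1/n_f² − 0.030000000)^(−1/2) and check whether it is a whole number:
  n_f = 1: 1/n_i² = 1.000000000 − 0.030000000 = 0.970000000 → n_i = 1.015  (not an integer) ✗
  n_f = 2: 1/n_i² = 0.250000000 − 0.030000000 = 0.220000000 → n_i = 2.132  (not an integer) ✗
  n_f = 3: 1/n_i² = 0.111111111 − 0.030000000 = 0.081111111 → n_i = 3.511  (not an integer) ✗
  n_f = 4: 1/n_i² = 0.062500000 − 0.030000000 = 0.032500000 → n_i = 5.547  (not an integer) ✗
  n_f = 5: 1/n_i² = 0.040000000 − 0.030000000 = 0.010000000 → n_i = 10.000  → integer, n_i = 10 ✓

Only n_f = 5 gives an integer upper level, n_i = 10.

The transition is from n = 10 to n = 5 (emission).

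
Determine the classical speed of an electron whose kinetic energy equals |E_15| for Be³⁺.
5.83e+05 m/s (or 0.19459% of c)

The binding energy at n = 15 for Be³⁺ is:
E_15 = -13.6057 × 4²/15² = -0.9675164 eV
|E_15| = 0.9675164 eV

Convert to Joules:
KE = 0.9675164 eV × (1.602177 × 10⁻¹⁹ J/eV) = 1.5501e-19 J

Using KE = ½mv²:
v = √(2·KE/m_e)
v = √(2 × 1.5501e-19 J / 9.10938 × 10⁻³¹ kg)
v = 5.83e+05 m/s

This is approximately 0.19459% the speed of light.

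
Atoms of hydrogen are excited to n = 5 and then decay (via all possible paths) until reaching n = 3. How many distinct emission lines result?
3

The electron can occupy levels n = 3, 4, ..., 5 during de-excitation — that is m = 5 - 3 + 1 = 3 distinct levels.

The number of distinct spectral lines equals the number of ways to choose 2 of these m levels (each pair gives one possible emission transition):

Number of lines = m(m-1)/2 = 3×2/2 = 3

These correspond to all possible transitions between the 3 levels:
5 → 4, 5 → 3, 4 → 3

Each transition produces a photon with a unique energy (and thus wavelength). This count does not depend on Z.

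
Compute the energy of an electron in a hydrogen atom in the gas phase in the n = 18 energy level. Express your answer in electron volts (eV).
-0.042 eV

The energy levels of a hydrogen-like atom are given by:
E_n = -13.6057 eV / n²

For n = 18:
E_18 = -13.6057 eV / 18²
E_18 = -13.6057 eV / 324
E_18 = -0.042 eV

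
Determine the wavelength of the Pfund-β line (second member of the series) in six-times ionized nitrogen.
94.9235 nm

The lines of a series are numbered from the longest wavelength (smallest ΔE) outward; the second line is the transition from n = n_f + 2 to n_f.
The Pfund series has all transitions ending at n_f = 5.

For N⁶⁺ (Z = 7), the second line (β-line) is the jump from n = 7 to n = 5:
E_7 = -13.6057 × 7² / 7² = -13.605700 eV
E_5 = -13.6057 × 7² / 5² = -26.667172 eV
ΔE = E_7 - E_5 = 13.061472 eV

λ = hc/E = 1239.84 eV·nm / 13.061472 eV
λ = 94.9235 nm

This is the β-line of the Pfund series in N⁶⁺.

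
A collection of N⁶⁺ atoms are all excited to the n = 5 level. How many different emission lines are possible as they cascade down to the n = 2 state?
6

The electron can occupy levels n = 2, 3, ..., 5 during de-excitation — that is m = 5 - 2 + 1 = 4 distinct levels.

The number of distinct spectral lines equals the number of ways to choose 2 of these m levels (each pair gives one possible emission transition):

Number of lines = m(m-1)/2 = 4×3/2 = 6

These correspond to all possible transitions between the 4 levels:
5 → 4, 5 → 3, 5 → 2, 4 → 3, 4 → 2, 3 → 2

Each transition produces a photon with a unique energy (and thus wavelength). This count does not depend on Z.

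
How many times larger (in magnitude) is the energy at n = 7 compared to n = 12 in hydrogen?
2.93878

Using E_n = -13.6057 Z² / n² eV with Z = 1:

E_7 = -13.6057 / 7² = -13.6057 / 49 = -0.27766734694 eV
E_12 = -13.6057 / 12² = -13.6057 / 144 = -0.09448402778 eV

The ratio is:
E_7/E_12 = (-0.27766734694) / (-0.09448402778)
E_7/E_12 = (-13.6057/49) / (-13.6057/144)
E_7/E_12 = 144/49
E_7/E_12 = 2.93878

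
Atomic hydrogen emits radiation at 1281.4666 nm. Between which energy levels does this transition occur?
n = 5 → n = 3

First, find the photon energy from the wavelength (hc = 1239.84 eV·nm):
E = hc/λ = 1239.84 eV·nm / 1281.4666 nm = 0.96751644 eV

The energy levels of hydrogen satisfy E_n = -13.6057 / n² eV, so an emission n_i → n_f releases
ΔE = 13.6057 × (1/n_f² − 1/n_i²) eV.

Setting ΔE equal to the photon energy:
1/n_f² − 1/n_i² = 0.96751644 / 13.6057 = 0.071111111

Since 1/n_i² must be positive, we need 1/n_f² > 0.071111111, i.e. n_f ≤ 3. For each allowed n_f, solve n_i = (1/n_f² − 0.071111111)^(−1/2) and check whether it is a whole number:
  n_f = 1: 1/n_i² = 1.000000000 − 0.071111111 = 0.928888889 → n_i = 1.038  (not an integer) ✗
  n_f = 2: 1/n_i² = 0.250000000 − 0.071111111 = 0.178888889 → n_i = 2.364  (not an integer) ✗
  n_f = 3: 1/n_i² = 0.111111111 − 0.071111111 = 0.040000000 → n_i = 5.000  → integer, n_i = 5 ✓

Only n_f = 3 gives an integer upper level, n_i = 5.

The transition is from n = 5 to n = 3 (emission).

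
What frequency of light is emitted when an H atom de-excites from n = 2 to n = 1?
2.47e+15 Hz

First, find the transition energy:
E_2 = -13.6057 / 2² = -3.4014250 eV
E_1 = -13.6057 / 1² = -13.6057000 eV
|ΔE| = |E_1 - E_2| = 10.2042750 eV

Convert to Joules: E = 10.2042750 eV × (1.602177 × 10⁻¹⁹ J/eV) = 1.6349e-18 J

Using E = hf:
f = E/h = 1.6349e-18 J / (6.62607 × 10⁻³⁴ J·s)
f = 2.47e+15 Hz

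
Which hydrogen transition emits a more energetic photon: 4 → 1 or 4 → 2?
4 → 1

Calculate the energy for each transition:

Transition 4 → 1:
ΔE₁ = |E_1 - E_4| = |-13.6057/1² - (-13.6057/4²)|
ΔE₁ = |-13.6057000000 - (-0.8503562500)| = 12.7553438 eV

Transition 4 → 2:
ΔE₂ = |E_2 - E_4| = |-13.6057/2² - (-13.6057/4²)|
ΔE₂ = |-3.4014250000 - (-0.8503562500)| = 2.5510688 eV

Since 12.7553438 eV > 2.5510688 eV, the transition 4 → 1 emits the more energetic photon.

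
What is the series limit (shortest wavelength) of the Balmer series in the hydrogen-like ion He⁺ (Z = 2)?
91.127 nm

The series limit corresponds to the transition from n = ∞ to n = 2.
This is the highest energy (shortest wavelength) transition in the Balmer series.

E_∞ = 0 eV
E_2 = -13.6057 × 2² / 2² = -13.60570 eV

Energy at series limit:
ΔE = E_∞ - E_2 = 0 - (-13.60570) = 13.60570 eV
λ = hc/E = 1239.84 eV·nm / 13.60570 eV = 91.127 nm

This energy equals the ionization energy from the n = 2 state of He⁺.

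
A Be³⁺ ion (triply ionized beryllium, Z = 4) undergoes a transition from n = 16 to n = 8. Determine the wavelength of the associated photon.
486.008 nm

First, find the transition energy using E_n = -13.6057 Z² / n² eV:
E_16 = -13.6057 × 4² / 16² = -0.8503563 eV
E_8 = -13.6057 × 4² / 8² = -3.4014250 eV

Photon energy: |ΔE| = |E_8 - E_16| = 2.5510687 eV

Convert to wavelength using E = hc/λ with hc = 1239.84 eV·nm:
λ = hc/E = 1239.84 eV·nm / 2.5510687 eV
λ = 486.008 nm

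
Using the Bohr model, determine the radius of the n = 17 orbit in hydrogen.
15.293221 nm (or 152.932214 Å)

The Bohr radius formula is:
r_n = n² a₀ / Z

where a₀ = 0.052917721 nm is the Bohr radius.

For H (Z = 1) at n = 17:
r_17 = 17² × 0.052917721 nm / 1
r_17 = 289 × 0.052917721 nm / 1
r_17 = 15.2932214 nm / 1
r_17 = 15.293221 nm

The electron orbits at approximately 15.293221 nm from the nucleus.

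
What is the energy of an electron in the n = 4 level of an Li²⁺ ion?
-7.65 eV

For hydrogen-like ions, the energy levels scale with Z²:
E_n = -13.6057 Z² / n² eV

For Li²⁺ (Z = 3) at n = 4:
E_4 = -13.6057 × 3² / 4²
E_4 = -13.6057 × 9 / 16
E_4 = -122.4513 / 16
E_4 = -7.65 eV

The energy is 9 times more negative than hydrogen at the same n due to the stronger nuclear charge.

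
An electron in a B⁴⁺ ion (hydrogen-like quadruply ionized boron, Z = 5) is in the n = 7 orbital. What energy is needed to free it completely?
6.94 eV

The ionization energy is the energy needed to remove the electron completely (n → ∞).

For a hydrogen-like ion with Z = 5, E_n = -13.6057 Z² / n² eV.

At n = 7: E_7 = -13.6057 × 5² / 7² = -6.94168 eV
At n = ∞: E_∞ = 0 eV

Ionization energy = E_∞ - E_7 = 0 - (-6.94168) = 6.94168 eV
Ionization energy ≈ 6.94 eV

This is also called the binding energy of the electron in state n = 7.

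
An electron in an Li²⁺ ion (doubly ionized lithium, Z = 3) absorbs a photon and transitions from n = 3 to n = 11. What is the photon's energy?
12.59 eV

The energy levels of a hydrogen-like atom are E_n = -13.6057 Z² eV / n².

Energy at n = 3: E_3 = -13.6057 × 3² / 3² = -13.60570 eV
Energy at n = 11: E_11 = -13.6057 × 3² / 11² = -1.01199 eV

The excitation energy is the difference:
ΔE = E_11 - E_3
ΔE = -1.01199 - (-13.60570)
ΔE = 12.59 eV

Since this is positive, energy must be absorbed (photon absorption).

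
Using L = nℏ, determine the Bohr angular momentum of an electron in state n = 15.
1.582e-33 J·s (or 15ℏ)

In the Bohr model, angular momentum is quantized:
L = nℏ

where ℏ = h/(2π) = 1.05457e-34 J·s

For n = 15:
L = 15 × 1.05457e-34 J·s
L = 1.582e-33 J·s

This can also be written as L = 15ℏ.
The angular momentum is an integer multiple of the reduced Planck constant.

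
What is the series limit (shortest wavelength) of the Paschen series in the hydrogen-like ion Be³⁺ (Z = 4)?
51.2587 nm

The series limit corresponds to the transition from n = ∞ to n = 3.
This is the highest energy (shortest wavelength) transition in the Paschen series.

E_∞ = 0 eV
E_3 = -13.6057 × 4² / 3² = -24.187911 eV

Energy at series limit:
ΔE = E_∞ - E_3 = 0 - (-24.187911) = 24.187911 eV
λ = hc/E = 1239.84 eV·nm / 24.187911 eV = 51.2587 nm

This energy equals the ionization energy from the n = 3 state of Be³⁺.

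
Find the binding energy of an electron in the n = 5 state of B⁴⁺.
13.6057 eV

The ionization energy is the energy needed to remove the electron completely (n → ∞).

For a hydrogen-like ion with Z = 5, E_n = -13.6057 Z² / n² eV.

At n = 5: E_5 = -13.6057 × 5² / 5² = -13.6057000 eV
At n = ∞: E_∞ = 0 eV

Ionization energy = E_∞ - E_5 = 0 - (-13.6057000) = 13.6057000 eV
Ionization energy ≈ 13.6057 eV

This is also called the binding energy of the electron in state n = 5.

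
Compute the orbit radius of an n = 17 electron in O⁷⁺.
1.91165 nm (or 19.11653 Å)

The Bohr radius formula is:
r_n = n² a₀ / Z

where a₀ = 0.05291772 nm is the Bohr radius.

For O⁷⁺ (Z = 8) at n = 17:
r_17 = 17² × 0.05291772 nm / 8
r_17 = 289 × 0.05291772 nm / 8
r_17 = 15.293221 nm / 8
r_17 = 1.91165 nm

The electron orbits at approximately 1.91165 nm from the nucleus.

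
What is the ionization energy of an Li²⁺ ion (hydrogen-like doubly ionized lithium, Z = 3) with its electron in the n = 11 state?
1.01 eV

The ionization energy is the energy needed to remove the electron completely (n → ∞).

For a hydrogen-like ion with Z = 3, E_n = -13.6057 Z² / n² eV.

At n = 11: E_11 = -13.6057 × 3² / 11² = -1.01199 eV
At n = ∞: E_∞ = 0 eV

Ionization energy = E_∞ - E_11 = 0 - (-1.01199) = 1.01199 eV
Ionization energy ≈ 1.01 eV

This is also called the binding energy of the electron in state n = 11.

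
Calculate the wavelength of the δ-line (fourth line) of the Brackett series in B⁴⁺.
77.761291 nm

The lines of a series are numbered from the longest wavelength (smallest ΔE) outward; the fourth line is the transition from n = n_f + 4 to n_f.
The Brackett series has all transitions ending at n_f = 4.

For B⁴⁺ (Z = 5), the fourth line (δ-line) is the jump from n = 8 to n = 4:
E_8 = -13.6057 × 5² / 8² = -5.31472656 eV
E_4 = -13.6057 × 5² / 4² = -21.25890625 eV
ΔE = E_8 - E_4 = 15.94417969 eV

λ = hc/E = 1239.84 eV·nm / 15.94417969 eV
λ = 77.761291 nm

This is the δ-line of the Brackett series in B⁴⁺.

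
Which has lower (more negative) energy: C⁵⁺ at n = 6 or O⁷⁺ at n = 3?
O⁷⁺ at n = 3 (E = -96.752 eV)

Using E_n = -13.6057 Z² / n² eV:

C⁵⁺ (Z = 6) at n = 6:
E = -13.6057 × 6² / 6² = -13.6057 × 36 / 36 = -13.605700 eV

O⁷⁺ (Z = 8) at n = 3:
E = -13.6057 × 8² / 3² = -13.6057 × 64 / 9 = -96.751644 eV

Since -96.751644 eV < -13.605700 eV,
O⁷⁺ at n = 3 is more tightly bound (requires more energy to ionize).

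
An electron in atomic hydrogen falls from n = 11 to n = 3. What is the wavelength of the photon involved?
886.04 nm

First, find the transition energy using E_n = -13.6057 / n² eV:
E_11 = -13.6057 / 11² = -0.112444 eV
E_3 = -13.6057 / 3² = -1.511744 eV

Photon energy: |ΔE| = |E_3 - E_11| = 1.399300 eV

Convert to wavelength using E = hc/λ with hc = 1239.84 eV·nm:
λ = hc/E = 1239.84 eV·nm / 1.399300 eV
λ = 886.04 nm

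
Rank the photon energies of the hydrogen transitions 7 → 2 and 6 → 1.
6 → 1

Calculate the energy for each transition:

Transition 7 → 2:
ΔE₁ = |E_2 - E_7| = |-13.6057/2² - (-13.6057/7²)|
ΔE₁ = |-3.401425000000 - (-0.277667346939)| = 3.123757653 eV

Transition 6 → 1:
ΔE₂ = |E_1 - E_6| = |-13.6057/1² - (-13.6057/6²)|
ΔE₂ = |-13.605700000000 - (-0.377936111111)| = 13.227763889 eV

Since 13.227763889 eV > 3.123757653 eV, the transition 6 → 1 emits the more energetic photon.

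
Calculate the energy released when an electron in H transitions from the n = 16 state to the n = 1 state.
13.552553 eV

The energy levels are E_n = -13.6057 eV / n².

Energy at n = 16: E_16 = -13.6057 / 16² = -0.053147266 eV
Energy at n = 1: E_1 = -13.6057 / 1² = -13.605700000 eV

For emission (electron falling to lower state), the photon energy is:
E_photon = E_16 - E_1 = |-0.053147266 - (-13.605700000)|
E_photon = 13.552553 eV

This energy is carried away by the emitted photon.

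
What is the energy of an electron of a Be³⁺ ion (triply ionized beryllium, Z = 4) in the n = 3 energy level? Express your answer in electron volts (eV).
-24.187911 eV

The energy levels of a hydrogen-like atom are given by:
E_n = -13.6057 Z² / n² eV  (with Z = 4 for Be³⁺)

For n = 3:
E_3 = -13.6057 × 4² / 3²
E_3 = -13.6057 × 16 / 9
E_3 = -24.187911 eV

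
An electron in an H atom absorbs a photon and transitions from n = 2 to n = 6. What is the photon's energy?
3.023489 eV

The energy levels of a hydrogen-like atom are E_n = -13.6057 eV / n².

Energy at n = 2: E_2 = -13.6057 / 2² = -3.401425000 eV
Energy at n = 6: E_6 = -13.6057 / 6² = -0.377936111 eV

The excitation energy is the difference:
ΔE = E_6 - E_2
ΔE = -0.377936111 - (-3.401425000)
ΔE = 3.023489 eV

Since this is positive, energy must be absorbed (photon absorption).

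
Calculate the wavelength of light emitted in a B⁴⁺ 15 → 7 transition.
228.3340 nm

First, find the transition energy using E_n = -13.6057 Z² / n² eV:
E_15 = -13.6057 × 5² / 15² = -1.51174444 eV
E_7 = -13.6057 × 5² / 7² = -6.94168367 eV

Photon energy: |ΔE| = |E_7 - E_15| = 5.42993923 eV

Convert to wavelength using E = hc/λ with hc = 1239.84 eV·nm:
λ = hc/E = 1239.84 eV·nm / 5.42993923 eV
λ = 228.3340 nm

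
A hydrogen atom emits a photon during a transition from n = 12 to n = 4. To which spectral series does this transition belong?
Brackett series

The spectral series in hydrogen are named based on the final (lower) energy level:
- Lyman series: n_final = 1 (ultraviolet)
- Balmer series: n_final = 2 (visible/near-UV)
- Paschen series: n_final = 3 (infrared)
- Brackett series: n_final = 4 (infrared)
- Pfund series: n_final = 5 (far infrared)

Since this transition ends at n = 4, it belongs to the Brackett series.

For reference, this 12 → 4 line has photon energy
ΔE = 13.6057 eV × (1/4² - 1/12²) = 0.7558722222 eV,
corresponding to wavelength λ = hc/ΔE = 1239.84 eV·nm / 0.7558722222 eV = 1640.2772 nm in the infrared region.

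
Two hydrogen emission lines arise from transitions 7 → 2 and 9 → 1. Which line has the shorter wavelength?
9 → 1

Calculate the energy for each transition:

Transition 7 → 2:
ΔE₁ = |E_2 - E_7| = |-13.6057/2² - (-13.6057/7²)|
ΔE₁ = |-3.40142500 - (-0.27766735)| = 3.12376 eV

Transition 9 → 1:
ΔE₂ = |E_1 - E_9| = |-13.6057/1² - (-13.6057/9²)|
ΔE₂ = |-13.60570000 - (-0.16797160)| = 13.43773 eV

Since 13.43773 eV > 3.12376 eV, the transition 9 → 1 emits the more energetic photon.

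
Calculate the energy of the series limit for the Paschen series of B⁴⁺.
37.79361 eV

The series limit corresponds to the transition from n = ∞ to n = 3.
This is the highest energy (shortest wavelength) transition in the Paschen series.

E_∞ = 0 eV
E_3 = -13.6057 × 5² / 3² = -37.79361 eV

Energy at series limit:
ΔE = E_∞ - E_3 = 0 - (-37.79361) = 37.79361 eV

This energy equals the ionization energy from the n = 3 state of B⁴⁺.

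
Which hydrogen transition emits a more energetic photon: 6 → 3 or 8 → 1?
8 → 1

Calculate the energy for each transition:

Transition 6 → 3:
ΔE₁ = |E_3 - E_6| = |-13.6057/3² - (-13.6057/6²)|
ΔE₁ = |-1.511744444444 - (-0.377936111111)| = 1.133808333 eV

Transition 8 → 1:
ΔE₂ = |E_1 - E_8| = |-13.6057/1² - (-13.6057/8²)|
ΔE₂ = |-13.605700000000 - (-0.212589062500)| = 13.393110938 eV

Since 13.393110938 eV > 1.133808333 eV, the transition 8 → 1 emits the more energetic photon.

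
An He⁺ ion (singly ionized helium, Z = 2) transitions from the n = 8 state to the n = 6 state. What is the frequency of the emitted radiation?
1.59923e+14 Hz

First, find the transition energy:
E_8 = -13.6057 × 2² / 8² = -0.850356250 eV
E_6 = -13.6057 × 2² / 6² = -1.511744444 eV
|ΔE| = |E_6 - E_8| = 0.661388194 eV

Convert to Joules: E = 0.661388194 eV × (1.602177 × 10⁻¹⁹ J/eV) = 1.0596610e-19 J

Using E = hf:
f = E/h = 1.0596610e-19 J / (6.62607 × 10⁻³⁴ J·s)
f = 1.59923e+14 Hz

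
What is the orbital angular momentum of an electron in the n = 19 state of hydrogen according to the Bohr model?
2.004e-33 J·s (or 19ℏ)

In the Bohr model, angular momentum is quantized:
L = nℏ

where ℏ = h/(2π) = 1.05457e-34 J·s

For n = 19:
L = 19 × 1.05457e-34 J·s
L = 2.004e-33 J·s

This can also be written as L = 19ℏ.
The angular momentum is an integer multiple of the reduced Planck constant.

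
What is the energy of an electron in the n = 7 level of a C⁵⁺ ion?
-10.00 eV

For hydrogen-like ions, the energy levels scale with Z²:
E_n = -13.6057 Z² / n² eV

For C⁵⁺ (Z = 6) at n = 7:
E_7 = -13.6057 × 6² / 7²
E_7 = -13.6057 × 36 / 49
E_7 = -489.8052 / 49
E_7 = -10.00 eV

The energy is 36 times more negative than hydrogen at the same n due to the stronger nuclear charge.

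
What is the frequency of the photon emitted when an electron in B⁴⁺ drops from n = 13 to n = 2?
2.00749e+16 Hz

First, find the transition energy:
E_13 = -13.6057 × 5² / 13² = -2.0126775 eV
E_2 = -13.6057 × 5² / 2² = -85.0356250 eV
|ΔE| = |E_2 - E_13| = 83.0229475 eV

Convert to Joules: E = 83.0229475 eV × (1.602177 × 10⁻¹⁹ J/eV) = 1.3301746e-17 J

Using E = hf:
f = E/h = 1.3301746e-17 J / (6.62607 × 10⁻³⁴ J·s)
f = 2.00749e+16 Hz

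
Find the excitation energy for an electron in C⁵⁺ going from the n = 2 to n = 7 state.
112.46 eV

The energy levels of a hydrogen-like atom are E_n = -13.6057 Z² eV / n².

Energy at n = 2: E_2 = -13.6057 × 6² / 2² = -122.45130 eV
Energy at n = 7: E_7 = -13.6057 × 6² / 7² = -9.99602 eV

The excitation energy is the difference:
ΔE = E_7 - E_2
ΔE = -9.99602 - (-122.45130)
ΔE = 112.46 eV

Since this is positive, energy must be absorbed (photon absorption).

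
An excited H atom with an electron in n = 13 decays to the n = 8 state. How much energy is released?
0.13208 eV

The energy levels are E_n = -13.6057 eV / n².

Energy at n = 13: E_13 = -13.6057 / 13² = -0.08050710 eV
Energy at n = 8: E_8 = -13.6057 / 8² = -0.21258906 eV

For emission (electron falling to lower state), the photon energy is:
E_photon = E_13 - E_8 = |-0.08050710 - (-0.21258906)|
E_photon = 0.13208 eV

This energy is carried away by the emitted photon.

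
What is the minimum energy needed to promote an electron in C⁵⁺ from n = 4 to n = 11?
26.5648 eV

The energy levels of a hydrogen-like atom are E_n = -13.6057 Z² eV / n².

Energy at n = 4: E_4 = -13.6057 × 6² / 4² = -30.6128250 eV
Energy at n = 11: E_11 = -13.6057 × 6² / 11² = -4.0479769 eV

The excitation energy is the difference:
ΔE = E_11 - E_4
ΔE = -4.0479769 - (-30.6128250)
ΔE = 26.5648 eV

Since this is positive, energy must be absorbed (photon absorption).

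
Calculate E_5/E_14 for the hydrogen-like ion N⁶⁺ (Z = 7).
7.8400

Using E_n = -13.6057 Z² / n² eV with Z = 7:

E_5 = -13.6057 × 7² / 5² = -666.6793 / 25 = -26.6671720000 eV
E_14 = -13.6057 × 7² / 14² = -666.6793 / 196 = -3.4014250000 eV

The ratio is:
E_5/E_14 = (-26.6671720000) / (-3.4014250000)
E_5/E_14 = (-666.6793/25) / (-666.6793/196)
E_5/E_14 = 196/25
E_5/E_14 = 7.8400
(Note: the Z² factors cancel in the ratio.)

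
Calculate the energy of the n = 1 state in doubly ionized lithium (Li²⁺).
-122.4513 eV

For hydrogen-like ions, the energy levels scale with Z²:
E_n = -13.6057 Z² / n² eV

For Li²⁺ (Z = 3) at n = 1:
E_1 = -13.6057 × 3² / 1²
E_1 = -13.6057 × 9 / 1
E_1 = -122.4513 / 1
E_1 = -122.4513 eV

The energy is 9 times more negative than hydrogen at the same n due to the stronger nuclear charge.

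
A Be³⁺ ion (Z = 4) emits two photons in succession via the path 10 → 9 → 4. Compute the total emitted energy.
11.429 eV

The energy levels of Be³⁺ are E_n = -13.6057 × 4² / n² eV.

First transition (10 → 9):
ΔE₁ = |E_9 - E_10|
ΔE₁ = |-2.687545679 - (-2.176912000)| = 0.510634 eV

Second transition (9 → 4):
ΔE₂ = |E_4 - E_9|
ΔE₂ = |-13.605700000 - (-2.687545679)| = 10.918154 eV

Total energy released:
E_total = ΔE₁ + ΔE₂ = 0.510634 + 10.918154 = 11.429 eV

Note: This equals the direct transition 10 → 4: 11.429 eV ✓
Energy is conserved regardless of the path taken.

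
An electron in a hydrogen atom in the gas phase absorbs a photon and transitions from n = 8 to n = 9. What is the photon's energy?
0.04 eV

The energy levels of a hydrogen-like atom are E_n = -13.6057 eV / n².

Energy at n = 8: E_8 = -13.6057 / 8² = -0.21259 eV
Energy at n = 9: E_9 = -13.6057 / 9² = -0.16797 eV

The excitation energy is the difference:
ΔE = E_9 - E_8
ΔE = -0.16797 - (-0.21259)
ΔE = 0.04 eV

Since this is positive, energy must be absorbed (photon absorption).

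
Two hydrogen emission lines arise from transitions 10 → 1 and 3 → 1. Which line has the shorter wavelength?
10 → 1

Calculate the energy for each transition:

Transition 10 → 1:
ΔE₁ = |E_1 - E_10| = |-13.6057/1² - (-13.6057/10²)|
ΔE₁ = |-13.60570000 - (-0.13605700)| = 13.46964 eV

Transition 3 → 1:
ΔE₂ = |E_1 - E_3| = |-13.6057/1² - (-13.6057/3²)|
ΔE₂ = |-13.60570000 - (-1.51174444)| = 12.09396 eV

Since 13.46964 eV > 12.09396 eV, the transition 10 → 1 emits the more energetic photon.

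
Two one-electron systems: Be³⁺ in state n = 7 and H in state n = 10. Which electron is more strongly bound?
Be³⁺ at n = 7 (E = -4.44 eV)

Using E_n = -13.6057 Z² / n² eV:

Be³⁺ (Z = 4) at n = 7:
E = -13.6057 × 4² / 7² = -13.6057 × 16 / 49 = -4.44268 eV

H (Z = 1) at n = 10:
E = -13.6057 × 1² / 10² = -13.6057 × 1 / 100 = -0.13606 eV

Since -4.44268 eV < -0.13606 eV,
Be³⁺ at n = 7 is more tightly bound (requires more energy to ionize).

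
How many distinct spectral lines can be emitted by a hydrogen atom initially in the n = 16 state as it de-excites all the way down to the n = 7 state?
45

The electron can occupy levels n = 7, 8, ..., 16 during de-excitation — that is m = 16 - 7 + 1 = 10 distinct levels.

The number of distinct spectral lines equals the number of ways to choose 2 of these m levels (each pair gives one possible emission transition):

Number of lines = m(m-1)/2 = 10×9/2 = 45

These correspond to all possible transitions between the 10 levels:
16 → 15, 16 → 14, 16 → 13, 16 → 12, 16 → 11, 16 → 10, 16 → 9, 16 → 8...

Each transition produces a photon with a unique energy (and thus wavelength). This count does not depend on Z.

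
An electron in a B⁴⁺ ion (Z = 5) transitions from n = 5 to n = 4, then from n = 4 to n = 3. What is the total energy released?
24.188 eV

The energy levels of B⁴⁺ are E_n = -13.6057 × 5² / n² eV.

First transition (5 → 4):
ΔE₁ = |E_4 - E_5|
ΔE₁ = |-21.258906250 - (-13.605700000)| = 7.653206 eV

Second transition (4 → 3):
ΔE₂ = |E_3 - E_4|
ΔE₂ = |-37.793611111 - (-21.258906250)| = 16.534705 eV

Total energy released:
E_total = ΔE₁ + ΔE₂ = 7.653206 + 16.534705 = 24.188 eV

Note: This equals the direct transition 5 → 3: 24.188 eV ✓
Energy is conserved regardless of the path taken.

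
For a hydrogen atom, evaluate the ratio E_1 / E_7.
49.000

Using E_n = -13.6057 Z² / n² eV with Z = 1:

E_1 = -13.6057 / 1² = -13.6057 / 1 = -13.605700000 eV
E_7 = -13.6057 / 7² = -13.6057 / 49 = -0.277667347 eV

The ratio is:
E_1/E_7 = (-13.605700000) / (-0.277667347)
E_1/E_7 = (-13.6057/1) / (-13.6057/49)
E_1/E_7 = 49/1
E_1/E_7 = 49.000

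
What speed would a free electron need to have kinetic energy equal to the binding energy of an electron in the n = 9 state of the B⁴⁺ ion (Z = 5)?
1.215e+06 m/s (or 0.405409% of c)

The binding energy at n = 9 for B⁴⁺ is:
E_9 = -13.6057 × 5²/9² = -4.19929012 eV
|E_9| = 4.19929012 eV

Convert to Joules:
KE = 4.19929012 eV × (1.602177 × 10⁻¹⁹ J/eV) = 6.72801e-19 J

Using KE = ½mv²:
v = √(2·KE/m_e)
v = √(2 × 6.72801e-19 J / 9.10938 × 10⁻³¹ kg)
v = 1.215e+06 m/s

This is approximately 0.405409% the speed of light.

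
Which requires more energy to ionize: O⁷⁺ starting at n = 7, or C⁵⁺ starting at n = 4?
C⁵⁺ at n = 4 (E = -30.613 eV)

Using E_n = -13.6057 Z² / n² eV:

O⁷⁺ (Z = 8) at n = 7:
E = -13.6057 × 8² / 7² = -13.6057 × 64 / 49 = -17.770710 eV

C⁵⁺ (Z = 6) at n = 4:
E = -13.6057 × 6² / 4² = -13.6057 × 36 / 16 = -30.612825 eV

Since -30.612825 eV < -17.770710 eV,
C⁵⁺ at n = 4 is more tightly bound (requires more energy to ionize).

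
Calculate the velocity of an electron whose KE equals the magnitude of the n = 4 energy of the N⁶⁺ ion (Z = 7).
3.8285e+06 m/s (or 1.28% of c)

The binding energy at n = 4 for N⁶⁺ is:
E_4 = -13.6057 × 7²/4² = -41.667456 eV
|E_4| = 41.667456 eV

Convert to Joules:
KE = 41.667456 eV × (1.602177 × 10⁻¹⁹ J/eV) = 6.675864e-18 J

Using KE = ½mv²:
v = √(2·KE/m_e)
v = √(2 × 6.675864e-18 J / 9.10938 × 10⁻³¹ kg)
v = 3.8285e+06 m/s

This is approximately 1.28% the speed of light.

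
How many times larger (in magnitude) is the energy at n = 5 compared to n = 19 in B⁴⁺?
14.4400

Using E_n = -13.6057 Z² / n² eV with Z = 5:

E_5 = -13.6057 × 5² / 5² = -340.1425 / 25 = -13.6057000000 eV
E_19 = -13.6057 × 5² / 19² = -340.1425 / 361 = -0.9422229917 eV

The ratio is:
E_5/E_19 = (-13.6057000000) / (-0.9422229917)
E_5/E_19 = (-340.1425/25) / (-340.1425/361)
E_5/E_19 = 361/25
E_5/E_19 = 14.4400
(Note: the Z² factors cancel in the ratio.)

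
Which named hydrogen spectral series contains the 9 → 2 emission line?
Balmer series

The spectral series in hydrogen are named based on the final (lower) energy level:
- Lyman series: n_final = 1 (ultraviolet)
- Balmer series: n_final = 2 (visible/near-UV)
- Paschen series: n_final = 3 (infrared)
- Brackett series: n_final = 4 (infrared)
- Pfund series: n_final = 5 (far infrared)

Since this transition ends at n = 2, it belongs to the Balmer series.

For reference, this 9 → 2 line has photon energy
ΔE = 13.6057 eV × (1/2² - 1/9²) = 3.2334534 eV,
corresponding to wavelength λ = hc/ΔE = 1239.84 eV·nm / 3.2334534 eV = 383.441 nm in the visible/near-UV region.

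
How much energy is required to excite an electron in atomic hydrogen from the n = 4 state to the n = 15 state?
0.7899 eV

The energy levels of a hydrogen-like atom are E_n = -13.6057 eV / n².

Energy at n = 4: E_4 = -13.6057 / 4² = -0.8503563 eV
Energy at n = 15: E_15 = -13.6057 / 15² = -0.0604698 eV

The excitation energy is the difference:
ΔE = E_15 - E_4
ΔE = -0.0604698 - (-0.8503563)
ΔE = 0.7899 eV

Since this is positive, energy must be absorbed (photon absorption).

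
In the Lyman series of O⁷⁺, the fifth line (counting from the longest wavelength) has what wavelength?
1.465 nm

The lines of a series are numbered from the longest wavelength (smallest ΔE) outward; the fifth line is the transition from n = n_f + 5 to n_f.
The Lyman series has all transitions ending at n_f = 1.

For O⁷⁺ (Z = 8), the fifth line (ε-line) is the jump from n = 6 to n = 1:
E_6 = -13.6057 × 8² / 6² = -24.18791 eV
E_1 = -13.6057 × 8² / 1² = -870.76480 eV
ΔE = E_6 - E_1 = 846.57689 eV

λ = hc/E = 1239.84 eV·nm / 846.57689 eV
λ = 1.465 nm

This is the ε-line of the Lyman series in O⁷⁺.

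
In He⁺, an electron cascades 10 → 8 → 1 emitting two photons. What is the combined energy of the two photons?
53.879 eV

The energy levels of He⁺ are E_n = -13.6057 × 2² / n² eV.

First transition (10 → 8):
ΔE₁ = |E_8 - E_10|
ΔE₁ = |-0.850356250 - (-0.544228000)| = 0.306128 eV

Second transition (8 → 1):
ΔE₂ = |E_1 - E_8|
ΔE₂ = |-54.422800000 - (-0.850356250)| = 53.572444 eV

Total energy released:
E_total = ΔE₁ + ΔE₂ = 0.306128 + 53.572444 = 53.879 eV

Note: This equals the direct transition 10 → 1: 53.879 eV ✓
Energy is conserved regardless of the path taken.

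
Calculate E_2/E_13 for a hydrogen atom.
42.25

Using E_n = -13.6057 Z² / n² eV with Z = 1:

E_2 = -13.6057 / 2² = -13.6057 / 4 = -3.40142500 eV
E_13 = -13.6057 / 13² = -13.6057 / 169 = -0.08050710 eV

The ratio is:
E_2/E_13 = (-3.40142500) / (-0.08050710)
E_2/E_13 = (-13.6057/4) / (-13.6057/169)
E_2/E_13 = 169/4
E_2/E_13 = 42.25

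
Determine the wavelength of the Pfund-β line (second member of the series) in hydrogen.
4651.2491 nm

The lines of a series are numbered from the longest wavelength (smallest ΔE) outward; the second line is the transition from n = n_f + 2 to n_f.
The Pfund series has all transitions ending at n_f = 5.

For H, the second line (β-line) is the jump from n = 7 to n = 5:
E_7 = -13.6057 / 7² = -0.2776673469 eV
E_5 = -13.6057 / 5² = -0.5442280000 eV
ΔE = E_7 - E_5 = 0.2665606531 eV

λ = hc/E = 1239.84 eV·nm / 0.2665606531 eV
λ = 4651.2491 nm

This is the β-line of the Pfund series in H.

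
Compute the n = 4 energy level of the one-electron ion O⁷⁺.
-54.42280 eV

For hydrogen-like ions, the energy levels scale with Z²:
E_n = -13.6057 Z² / n² eV

For O⁷⁺ (Z = 8) at n = 4:
E_4 = -13.6057 × 8² / 4²
E_4 = -13.6057 × 64 / 16
E_4 = -870.7648 / 16
E_4 = -54.42280 eV

The energy is 64 times more negative than hydrogen at the same n due to the stronger nuclear charge.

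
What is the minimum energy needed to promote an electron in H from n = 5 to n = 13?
0.4637 eV

The energy levels of a hydrogen-like atom are E_n = -13.6057 eV / n².

Energy at n = 5: E_5 = -13.6057 / 5² = -0.5442280 eV
Energy at n = 13: E_13 = -13.6057 / 13² = -0.0805071 eV

The excitation energy is the difference:
ΔE = E_13 - E_5
ΔE = -0.0805071 - (-0.5442280)
ΔE = 0.4637 eV

Since this is positive, energy must be absorbed (photon absorption).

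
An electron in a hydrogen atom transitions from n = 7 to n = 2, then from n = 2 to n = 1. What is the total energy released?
13.3280 eV

The energy levels of hydrogen are E_n = -13.6057 / n² eV.

First transition (7 → 2):
ΔE₁ = |E_2 - E_7|
ΔE₁ = |-3.4014250000 - (-0.2776673469)| = 3.1237577 eV

Second transition (2 → 1):
ΔE₂ = |E_1 - E_2|
ΔE₂ = |-13.6057000000 - (-3.4014250000)| = 10.2042750 eV

Total energy released:
E_total = ΔE₁ + ΔE₂ = 3.1237577 + 10.2042750 = 13.3280 eV

Note: This equals the direct transition 7 → 1: 13.3280 eV ✓
Energy is conserved regardless of the path taken.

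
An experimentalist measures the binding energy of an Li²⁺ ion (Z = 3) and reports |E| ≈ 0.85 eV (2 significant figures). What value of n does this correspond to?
n = 12

The exact energy levels follow E_n = -13.6057 Z² / n² eV with Z = 3.

The measured value (-0.85 eV) is reported to only 2 significant figures, so we must test candidate n values and see which one matches to that precision.

Candidate energies:
  n = 10:  E = -13.6057 × 3² / 10² = -1.22451 eV
  n = 11:  E = -13.6057 × 3² / 11² = -1.01199 eV
  n = 12:  E = -13.6057 × 3² / 12² = -0.85036 eV  ← matches
  n = 13:  E = -13.6057 × 3² / 13² = -0.72456 eV
  n = 14:  E = -13.6057 × 3² / 14² = -0.62475 eV

Checking against the measurement of -0.85 eV (2 sig figs), only n = 12 agrees:
E_12 = -0.85036 eV, which rounds to -0.85 eV ✓

Therefore n = 12.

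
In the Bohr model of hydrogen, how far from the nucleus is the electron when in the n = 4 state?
0.8467 nm (or 8.4668 Å)

The Bohr radius formula is:
r_n = n² a₀ / Z

where a₀ = 0.0529177 nm is the Bohr radius.

For H (Z = 1) at n = 4:
r_4 = 4² × 0.0529177 nm / 1
r_4 = 16 × 0.0529177 nm / 1
r_4 = 0.84668 nm / 1
r_4 = 0.8467 nm

The electron orbits at approximately 0.8467 nm from the nucleus.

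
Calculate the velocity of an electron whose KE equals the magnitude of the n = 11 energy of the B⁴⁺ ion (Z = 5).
9.94406e+05 m/s (or 0.33% of c)

The binding energy at n = 11 for B⁴⁺ is:
E_11 = -13.6057 × 5²/11² = -2.81109504 eV
|E_11| = 2.81109504 eV

Convert to Joules:
KE = 2.81109504 eV × (1.602177 × 10⁻¹⁹ J/eV) = 4.5038718e-19 J

Using KE = ½mv²:
v = √(2·KE/m_e)
v = √(2 × 4.5038718e-19 J / 9.10938 × 10⁻³¹ kg)
v = 9.94406e+05 m/s

This is approximately 0.33% the speed of light.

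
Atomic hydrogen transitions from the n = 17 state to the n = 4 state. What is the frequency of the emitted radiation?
1.9423e+14 Hz

First, find the transition energy:
E_17 = -13.6057 / 17² = -0.04707855 eV
E_4 = -13.6057 / 4² = -0.85035625 eV
|ΔE| = |E_4 - E_17| = 0.80327770 eV

Convert to Joules: E = 0.80327770 eV × (1.602177 × 10⁻¹⁹ J/eV) = 1.286993e-19 J

Using E = hf:
f = E/h = 1.286993e-19 J / (6.62607 × 10⁻³⁴ J·s)
f = 1.9423e+14 Hz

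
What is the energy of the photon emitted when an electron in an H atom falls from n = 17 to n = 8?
0.165511 eV

The energy levels are E_n = -13.6057 eV / n².

Energy at n = 17: E_17 = -13.6057 / 17² = -0.047078547 eV
Energy at n = 8: E_8 = -13.6057 / 8² = -0.212589063 eV

For emission (electron falling to lower state), the photon energy is:
E_photon = E_17 - E_8 = |-0.047078547 - (-0.212589063)|
E_photon = 0.165511 eV

This energy is carried away by the emitted photon.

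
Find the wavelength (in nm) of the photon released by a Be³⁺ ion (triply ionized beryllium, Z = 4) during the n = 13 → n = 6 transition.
260.53276 nm

First, find the transition energy using E_n = -13.6057 Z² / n² eV:
E_13 = -13.6057 × 4² / 13² = -1.288113609 eV
E_6 = -13.6057 × 4² / 6² = -6.046977778 eV

Photon energy: |ΔE| = |E_6 - E_13| = 4.758864169 eV

Convert to wavelength using E = hc/λ with hc = 1239.84 eV·nm:
λ = hc/E = 1239.84 eV·nm / 4.758864169 eV
λ = 260.53276 nm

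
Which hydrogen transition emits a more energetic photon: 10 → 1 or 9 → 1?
10 → 1

Calculate the energy for each transition:

Transition 10 → 1:
ΔE₁ = |E_1 - E_10| = |-13.6057/1² - (-13.6057/10²)|
ΔE₁ = |-13.6057000000 - (-0.1360570000)| = 13.4696430 eV

Transition 9 → 1:
ΔE₂ = |E_1 - E_9| = |-13.6057/1² - (-13.6057/9²)|
ΔE₂ = |-13.6057000000 - (-0.1679716049)| = 13.4377284 eV

Since 13.4696430 eV > 13.4377284 eV, the transition 10 → 1 emits the more energetic photon.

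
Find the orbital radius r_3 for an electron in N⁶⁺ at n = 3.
0.0680 nm (or 0.6804 Å)

The Bohr radius formula is:
r_n = n² a₀ / Z

where a₀ = 0.0529177 nm is the Bohr radius.

For N⁶⁺ (Z = 7) at n = 3:
r_3 = 3² × 0.0529177 nm / 7
r_3 = 9 × 0.0529177 nm / 7
r_3 = 0.47626 nm / 7
r_3 = 0.0680 nm

The electron orbits at approximately 0.0680 nm from the nucleus.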